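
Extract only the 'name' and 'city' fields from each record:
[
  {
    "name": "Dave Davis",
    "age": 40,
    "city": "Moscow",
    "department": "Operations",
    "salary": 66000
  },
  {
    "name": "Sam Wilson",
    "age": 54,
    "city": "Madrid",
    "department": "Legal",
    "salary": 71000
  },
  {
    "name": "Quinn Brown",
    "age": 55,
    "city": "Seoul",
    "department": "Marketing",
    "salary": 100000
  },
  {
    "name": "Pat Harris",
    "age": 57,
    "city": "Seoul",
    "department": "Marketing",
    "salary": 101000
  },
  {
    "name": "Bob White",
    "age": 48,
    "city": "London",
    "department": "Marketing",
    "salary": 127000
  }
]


Original: 5 records with fields: name, age, city, department, salary
Keep: ['name', 'city']
Drop: ['age', 'department', 'salary']
Result: 5 records, 2 fields each

[
  {
    "name": "Dave Davis",
    "city": "Moscow"
  },
  {
    "name": "Sam Wilson",
    "city": "Madrid"
  },
  {
    "name": "Quinn Brown",
    "city": "Seoul"
  },
  {
    "name": "Pat Harris",
    "city": "Seoul"
  },
  {
    "name": "Bob White",
    "city": "London"
  }
]


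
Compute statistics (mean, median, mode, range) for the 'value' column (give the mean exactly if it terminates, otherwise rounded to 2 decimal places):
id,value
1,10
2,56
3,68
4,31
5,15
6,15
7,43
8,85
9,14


Data: [10, 56, 68, 31, 15, 15, 43, 85, 14]
Count: 9
Sum: 337
Mean: 337/9 ≈ 37.44 (rounded to 2 decimal places)
Sorted: [10, 14, 15, 15, 31, 43, 56, 68, 85]
Median: 31.0
Mode: 15 (2 times)
Range: 85 - 10 = 75
Min: 10, Max: 85

mean≈37.44, median=31.0, mode=15, range=75


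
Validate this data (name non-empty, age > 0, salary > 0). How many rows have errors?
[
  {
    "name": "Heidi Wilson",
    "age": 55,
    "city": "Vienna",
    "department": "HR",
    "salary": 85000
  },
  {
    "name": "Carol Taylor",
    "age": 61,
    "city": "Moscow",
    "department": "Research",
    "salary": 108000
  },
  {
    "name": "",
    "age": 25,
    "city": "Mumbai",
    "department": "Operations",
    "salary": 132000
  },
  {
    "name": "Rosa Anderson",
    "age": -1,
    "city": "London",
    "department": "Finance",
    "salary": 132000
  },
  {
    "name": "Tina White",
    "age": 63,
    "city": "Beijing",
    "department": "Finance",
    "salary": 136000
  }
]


Validating 5 records:
Rules: name non-empty, age > 0, salary > 0

  Row 1 (Heidi Wilson): OK
  Row 2 (Carol Taylor): OK
  Row 3 (???): empty name
  Row 4 (Rosa Anderson): negative age: -1
  Row 5 (Tina White): OK

Total errors: 2

2 errors


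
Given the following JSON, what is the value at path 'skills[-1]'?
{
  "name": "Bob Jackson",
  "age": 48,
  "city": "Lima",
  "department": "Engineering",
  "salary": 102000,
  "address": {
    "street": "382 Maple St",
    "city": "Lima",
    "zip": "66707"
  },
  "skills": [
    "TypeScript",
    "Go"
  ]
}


Query: skills[-1]
Path: skills -> last element
Value: Go

Go


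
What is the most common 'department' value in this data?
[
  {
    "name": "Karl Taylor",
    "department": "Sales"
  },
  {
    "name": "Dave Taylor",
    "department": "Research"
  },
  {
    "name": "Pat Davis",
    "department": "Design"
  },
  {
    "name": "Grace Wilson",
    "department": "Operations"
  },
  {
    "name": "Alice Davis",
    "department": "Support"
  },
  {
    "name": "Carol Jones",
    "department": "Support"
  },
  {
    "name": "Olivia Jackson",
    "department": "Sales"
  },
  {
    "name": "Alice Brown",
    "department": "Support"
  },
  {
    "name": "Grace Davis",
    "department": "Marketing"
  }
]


Counting 'department' values across 9 records:

  Support: 3 ###
  Sales: 2 ##
  Research: 1 #
  Design: 1 #
  Operations: 1 #
  Marketing: 1 #

Most common: Support (3 times)

Support (3 times)


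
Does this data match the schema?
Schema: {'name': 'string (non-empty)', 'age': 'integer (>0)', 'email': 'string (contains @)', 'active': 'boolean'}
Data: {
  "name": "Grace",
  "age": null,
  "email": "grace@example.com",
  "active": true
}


Validating each field against schema:
  name: OK (non-empty string)
  age: FAIL (null is not an integer)
  email: OK (string with @)
  active: OK (boolean)

Result: INVALID (1 error: age)

INVALID (1 error: age)


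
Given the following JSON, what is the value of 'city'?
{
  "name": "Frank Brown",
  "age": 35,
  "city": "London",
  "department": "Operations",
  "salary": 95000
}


Looking up field 'city'
Value: London

London


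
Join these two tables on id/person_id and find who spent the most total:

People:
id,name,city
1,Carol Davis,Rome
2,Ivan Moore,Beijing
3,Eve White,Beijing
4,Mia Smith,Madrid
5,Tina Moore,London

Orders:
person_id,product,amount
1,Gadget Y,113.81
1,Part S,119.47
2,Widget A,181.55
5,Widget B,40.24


Join on: people.id = orders.person_id

Joined rows:
  Carol Davis (Rome) bought Gadget Y for $113.81
  Carol Davis (Rome) bought Part S for $119.47
  Ivan Moore (Beijing) bought Widget A for $181.55
  Tina Moore (London) bought Widget B for $40.24

Total per person:
  Carol Davis: $233.28
  Ivan Moore: $181.55
  Tina Moore: $40.24

Top spender: Carol Davis ($233.28)

Carol Davis ($233.28)


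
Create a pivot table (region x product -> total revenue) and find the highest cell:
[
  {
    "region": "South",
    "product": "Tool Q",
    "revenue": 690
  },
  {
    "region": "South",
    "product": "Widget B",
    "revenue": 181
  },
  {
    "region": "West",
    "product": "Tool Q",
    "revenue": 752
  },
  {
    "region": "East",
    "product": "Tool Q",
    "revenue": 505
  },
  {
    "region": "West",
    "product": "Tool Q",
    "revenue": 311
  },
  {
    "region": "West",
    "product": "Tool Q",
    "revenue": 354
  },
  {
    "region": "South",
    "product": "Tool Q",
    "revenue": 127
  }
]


Pivot: region (rows) x product (columns) -> total revenue

     Tool Q        Widget B    
East           505             0  
South          817           181  
West          1417             0  

Highest: West / Tool Q = $1417

West / Tool Q = $1417


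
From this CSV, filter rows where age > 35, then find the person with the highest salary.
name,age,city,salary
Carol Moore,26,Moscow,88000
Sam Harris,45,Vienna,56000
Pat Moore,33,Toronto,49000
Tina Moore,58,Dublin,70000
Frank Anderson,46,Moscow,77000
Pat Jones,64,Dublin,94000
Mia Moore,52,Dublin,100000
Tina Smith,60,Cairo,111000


Filter: age > 35
Sort by: salary (descending)

Filtered records (6):
  Tina Smith, age 60, salary $111000
  Mia Moore, age 52, salary $100000
  Pat Jones, age 64, salary $94000
  Frank Anderson, age 46, salary $77000
  Tina Moore, age 58, salary $70000
  Sam Harris, age 45, salary $56000

Highest salary: Tina Smith ($111000)

Tina Smith


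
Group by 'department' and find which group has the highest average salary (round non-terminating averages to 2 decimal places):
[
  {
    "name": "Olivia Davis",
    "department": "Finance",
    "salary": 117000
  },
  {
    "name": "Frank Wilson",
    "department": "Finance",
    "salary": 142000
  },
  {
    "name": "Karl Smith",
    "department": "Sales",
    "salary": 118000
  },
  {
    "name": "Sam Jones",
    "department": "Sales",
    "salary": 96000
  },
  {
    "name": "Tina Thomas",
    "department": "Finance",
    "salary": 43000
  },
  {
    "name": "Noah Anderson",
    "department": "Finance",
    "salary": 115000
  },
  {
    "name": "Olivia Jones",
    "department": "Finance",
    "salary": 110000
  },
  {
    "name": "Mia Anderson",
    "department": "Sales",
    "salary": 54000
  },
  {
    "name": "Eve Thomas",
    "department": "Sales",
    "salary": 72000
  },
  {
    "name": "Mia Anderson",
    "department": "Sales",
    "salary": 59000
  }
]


Group by: department

Groups:
  Finance: 5 people, avg salary = 527000/5 = $105400
  Sales: 5 people, avg salary = 399000/5 = $79800

Highest average salary: Finance ($105400)

Finance ($105400)


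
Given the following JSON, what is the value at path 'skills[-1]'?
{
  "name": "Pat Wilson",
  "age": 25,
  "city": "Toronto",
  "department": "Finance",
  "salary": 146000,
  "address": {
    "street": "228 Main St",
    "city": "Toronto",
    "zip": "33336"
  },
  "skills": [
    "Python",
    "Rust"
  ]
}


Query: skills[-1]
Path: skills -> last element
Value: Rust

Rust


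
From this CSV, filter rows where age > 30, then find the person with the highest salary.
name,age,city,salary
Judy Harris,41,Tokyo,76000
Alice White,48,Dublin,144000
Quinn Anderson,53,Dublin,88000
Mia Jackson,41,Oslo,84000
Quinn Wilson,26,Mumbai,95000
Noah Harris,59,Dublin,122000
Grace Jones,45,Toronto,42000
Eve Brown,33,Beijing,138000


Filter: age > 30
Sort by: salary (descending)

Filtered records (7):
  Alice White, age 48, salary $144000
  Eve Brown, age 33, salary $138000
  Noah Harris, age 59, salary $122000
  Quinn Anderson, age 53, salary $88000
  Mia Jackson, age 41, salary $84000
  Judy Harris, age 41, salary $76000
  Grace Jones, age 45, salary $42000

Highest salary: Alice White ($144000)

Alice White


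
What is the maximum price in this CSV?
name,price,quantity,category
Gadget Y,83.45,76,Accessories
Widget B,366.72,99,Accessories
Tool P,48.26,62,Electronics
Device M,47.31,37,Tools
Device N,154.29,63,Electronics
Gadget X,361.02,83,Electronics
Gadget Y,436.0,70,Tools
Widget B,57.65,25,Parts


Computing maximum price:
Values: [83.45, 366.72, 48.26, 47.31, 154.29, 361.02, 436.0, 57.65]
Max = 436.0

436.0


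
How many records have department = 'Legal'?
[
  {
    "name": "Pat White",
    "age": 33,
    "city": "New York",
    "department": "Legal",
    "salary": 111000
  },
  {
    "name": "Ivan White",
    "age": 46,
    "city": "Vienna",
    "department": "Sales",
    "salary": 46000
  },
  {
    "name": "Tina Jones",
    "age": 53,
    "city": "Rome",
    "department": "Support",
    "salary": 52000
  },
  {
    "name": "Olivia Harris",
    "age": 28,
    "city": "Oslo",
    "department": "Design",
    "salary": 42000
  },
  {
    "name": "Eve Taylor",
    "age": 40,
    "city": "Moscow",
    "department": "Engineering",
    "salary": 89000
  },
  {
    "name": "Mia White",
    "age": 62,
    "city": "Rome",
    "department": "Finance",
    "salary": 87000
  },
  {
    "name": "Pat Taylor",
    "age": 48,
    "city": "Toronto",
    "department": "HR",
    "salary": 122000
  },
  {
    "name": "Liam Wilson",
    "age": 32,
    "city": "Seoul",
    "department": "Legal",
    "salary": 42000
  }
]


Data: 8 records
Condition: department = 'Legal'

Checking each record:
  Pat White: Legal MATCH
  Ivan White: Sales
  Tina Jones: Support
  Olivia Harris: Design
  Eve Taylor: Engineering
  Mia White: Finance
  Pat Taylor: HR
  Liam Wilson: Legal MATCH

Count: 2

2


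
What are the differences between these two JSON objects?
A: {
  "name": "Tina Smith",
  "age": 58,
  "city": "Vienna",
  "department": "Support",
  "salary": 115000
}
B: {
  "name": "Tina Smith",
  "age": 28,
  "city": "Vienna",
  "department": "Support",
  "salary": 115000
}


Comparing each field (in key order):
  name: same
  age: DIFFERENT
  city: same
  department: same
  salary: same
Differences:
  age: 58 -> 28

1 field(s) changed

1 change: age


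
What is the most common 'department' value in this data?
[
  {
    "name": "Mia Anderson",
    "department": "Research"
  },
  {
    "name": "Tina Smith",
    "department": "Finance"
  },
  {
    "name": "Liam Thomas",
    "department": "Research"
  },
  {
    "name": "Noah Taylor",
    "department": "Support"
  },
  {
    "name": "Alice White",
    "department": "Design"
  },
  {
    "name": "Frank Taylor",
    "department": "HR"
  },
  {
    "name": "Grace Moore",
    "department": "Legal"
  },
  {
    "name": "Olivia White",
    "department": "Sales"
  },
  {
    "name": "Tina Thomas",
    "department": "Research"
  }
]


Counting 'department' values across 9 records:

  Research: 3 ###
  Finance: 1 #
  Support: 1 #
  Design: 1 #
  HR: 1 #
  Legal: 1 #
  Sales: 1 #

Most common: Research (3 times)

Research (3 times)


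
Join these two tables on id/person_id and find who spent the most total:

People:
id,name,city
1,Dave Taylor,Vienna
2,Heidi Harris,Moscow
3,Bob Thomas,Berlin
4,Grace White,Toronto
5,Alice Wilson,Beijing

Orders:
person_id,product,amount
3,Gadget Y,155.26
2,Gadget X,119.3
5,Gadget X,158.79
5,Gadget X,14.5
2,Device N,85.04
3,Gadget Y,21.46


Join on: people.id = orders.person_id

Joined rows:
  Bob Thomas (Berlin) bought Gadget Y for $155.26
  Heidi Harris (Moscow) bought Gadget X for $119.3
  Alice Wilson (Beijing) bought Gadget X for $158.79
  Alice Wilson (Beijing) bought Gadget X for $14.5
  Heidi Harris (Moscow) bought Device N for $85.04
  Bob Thomas (Berlin) bought Gadget Y for $21.46

Total per person:
  Heidi Harris: $204.34
  Bob Thomas: $176.72
  Alice Wilson: $173.29

Top spender: Heidi Harris ($204.34)

Heidi Harris ($204.34)


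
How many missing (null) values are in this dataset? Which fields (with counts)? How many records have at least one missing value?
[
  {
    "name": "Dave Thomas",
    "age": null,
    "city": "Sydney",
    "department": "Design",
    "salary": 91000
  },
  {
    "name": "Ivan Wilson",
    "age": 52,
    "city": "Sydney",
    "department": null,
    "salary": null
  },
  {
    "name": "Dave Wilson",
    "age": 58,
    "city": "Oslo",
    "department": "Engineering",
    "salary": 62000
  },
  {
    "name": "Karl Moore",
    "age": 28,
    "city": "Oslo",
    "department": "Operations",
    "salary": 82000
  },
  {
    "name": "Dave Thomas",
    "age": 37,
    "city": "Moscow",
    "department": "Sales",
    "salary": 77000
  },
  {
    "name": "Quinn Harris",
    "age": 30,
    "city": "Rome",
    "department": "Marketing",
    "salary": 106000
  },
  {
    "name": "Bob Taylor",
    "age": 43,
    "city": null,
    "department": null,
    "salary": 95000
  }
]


Checking for missing (null) values in 7 records:

  Dave Thomas: age
  Ivan Wilson: department, salary
  Dave Wilson: complete
  Karl Moore: complete
  Dave Thomas: complete
  Quinn Harris: complete
  Bob Taylor: city, department

Per field:
  name: 0 missing
  age: 1 missing
  city: 1 missing
  department: 2 missing
  salary: 1 missing

Total missing values: 5
Records with any missing: 3

5 missing values (age: 1, city: 1, department: 2, salary: 1); 3 incomplete records


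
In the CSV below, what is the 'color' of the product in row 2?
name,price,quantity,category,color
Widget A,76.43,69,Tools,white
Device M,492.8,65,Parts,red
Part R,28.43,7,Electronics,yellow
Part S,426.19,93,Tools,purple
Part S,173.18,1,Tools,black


Query: Row 2 ('Device M'), column 'color'
Value: red

red


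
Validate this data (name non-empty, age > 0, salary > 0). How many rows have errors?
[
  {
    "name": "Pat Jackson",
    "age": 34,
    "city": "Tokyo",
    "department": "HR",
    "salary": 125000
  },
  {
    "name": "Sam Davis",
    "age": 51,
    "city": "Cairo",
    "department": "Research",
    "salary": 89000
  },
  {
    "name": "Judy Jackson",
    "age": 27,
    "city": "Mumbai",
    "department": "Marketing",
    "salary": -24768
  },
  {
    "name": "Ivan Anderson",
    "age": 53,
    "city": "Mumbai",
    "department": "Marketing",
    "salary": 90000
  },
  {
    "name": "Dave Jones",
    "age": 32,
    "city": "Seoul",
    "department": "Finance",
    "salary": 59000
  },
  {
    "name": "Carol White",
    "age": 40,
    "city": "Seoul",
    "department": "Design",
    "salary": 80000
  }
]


Validating 6 records:
Rules: name non-empty, age > 0, salary > 0

  Row 1 (Pat Jackson): OK
  Row 2 (Sam Davis): OK
  Row 3 (Judy Jackson): negative salary: -24768
  Row 4 (Ivan Anderson): OK
  Row 5 (Dave Jones): OK
  Row 6 (Carol White): OK

Total errors: 1

1 errors


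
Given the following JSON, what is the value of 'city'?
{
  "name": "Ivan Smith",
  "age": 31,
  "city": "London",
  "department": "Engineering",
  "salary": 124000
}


Looking up field 'city'
Value: London

London


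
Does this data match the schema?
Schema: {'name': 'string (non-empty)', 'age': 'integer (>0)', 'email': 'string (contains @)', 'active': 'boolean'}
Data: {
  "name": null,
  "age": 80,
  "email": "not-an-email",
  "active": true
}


Validating each field against schema:
  name: FAIL (null is not a string)
  age: OK (positive integer)
  email: FAIL ("not-an-email" does not contain @)
  active: OK (boolean)

Result: INVALID (2 errors: name, email)

INVALID (2 errors: name, email)


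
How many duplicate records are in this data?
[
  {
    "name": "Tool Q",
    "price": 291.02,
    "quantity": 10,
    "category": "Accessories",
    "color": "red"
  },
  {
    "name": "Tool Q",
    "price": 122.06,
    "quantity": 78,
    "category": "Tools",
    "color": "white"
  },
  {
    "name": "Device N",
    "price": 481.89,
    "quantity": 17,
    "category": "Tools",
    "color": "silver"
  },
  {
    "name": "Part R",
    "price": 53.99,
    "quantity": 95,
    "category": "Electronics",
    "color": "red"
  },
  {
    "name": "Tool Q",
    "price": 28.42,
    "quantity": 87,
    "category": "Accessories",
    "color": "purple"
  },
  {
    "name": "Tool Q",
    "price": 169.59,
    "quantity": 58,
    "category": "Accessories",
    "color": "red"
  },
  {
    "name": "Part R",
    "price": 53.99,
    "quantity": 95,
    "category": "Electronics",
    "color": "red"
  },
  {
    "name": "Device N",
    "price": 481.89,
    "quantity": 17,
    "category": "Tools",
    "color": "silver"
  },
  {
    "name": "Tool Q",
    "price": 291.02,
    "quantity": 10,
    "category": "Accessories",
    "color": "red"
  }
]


Checking 9 records for duplicates:

  Row 1: Tool Q ($291.02, qty 10)
  Row 2: Tool Q ($122.06, qty 78)
  Row 3: Device N ($481.89, qty 17)
  Row 4: Part R ($53.99, qty 95)
  Row 5: Tool Q ($28.42, qty 87)
  Row 6: Tool Q ($169.59, qty 58)
  Row 7: Part R ($53.99, qty 95) <-- DUPLICATE
  Row 8: Device N ($481.89, qty 17) <-- DUPLICATE
  Row 9: Tool Q ($291.02, qty 10) <-- DUPLICATE

Duplicates found: 3
Unique records: 6

3 duplicates, 6 unique


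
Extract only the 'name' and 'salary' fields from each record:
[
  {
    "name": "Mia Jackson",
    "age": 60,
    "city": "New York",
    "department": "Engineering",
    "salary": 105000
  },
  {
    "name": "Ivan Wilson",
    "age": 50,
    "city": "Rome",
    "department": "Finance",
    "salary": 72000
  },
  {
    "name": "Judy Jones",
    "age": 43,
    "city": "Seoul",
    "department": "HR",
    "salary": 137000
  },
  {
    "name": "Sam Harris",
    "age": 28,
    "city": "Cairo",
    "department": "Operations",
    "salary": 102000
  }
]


Original: 4 records with fields: name, age, city, department, salary
Keep: ['name', 'salary']
Drop: ['age', 'city', 'department']
Result: 4 records, 2 fields each

[
  {
    "name": "Mia Jackson",
    "salary": 105000
  },
  {
    "name": "Ivan Wilson",
    "salary": 72000
  },
  {
    "name": "Judy Jones",
    "salary": 137000
  },
  {
    "name": "Sam Harris",
    "salary": 102000
  }
]


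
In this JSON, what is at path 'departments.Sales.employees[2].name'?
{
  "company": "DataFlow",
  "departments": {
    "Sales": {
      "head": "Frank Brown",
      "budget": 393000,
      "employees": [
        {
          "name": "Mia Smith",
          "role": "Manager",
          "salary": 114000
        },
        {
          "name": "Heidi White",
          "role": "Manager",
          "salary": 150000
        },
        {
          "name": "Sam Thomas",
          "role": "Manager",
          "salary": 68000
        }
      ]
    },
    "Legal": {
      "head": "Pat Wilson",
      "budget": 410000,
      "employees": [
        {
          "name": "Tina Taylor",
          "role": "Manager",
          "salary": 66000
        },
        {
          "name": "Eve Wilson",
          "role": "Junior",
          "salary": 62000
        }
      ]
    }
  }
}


Path: departments.Sales.employees[2].name

Navigate:
  -> departments
  -> Sales
  -> employees[2].name = 'Sam Thomas'

Sam Thomas


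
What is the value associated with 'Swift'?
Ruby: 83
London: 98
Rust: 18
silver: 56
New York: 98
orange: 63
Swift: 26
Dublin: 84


Looking up key 'Swift'
Value: 26

26


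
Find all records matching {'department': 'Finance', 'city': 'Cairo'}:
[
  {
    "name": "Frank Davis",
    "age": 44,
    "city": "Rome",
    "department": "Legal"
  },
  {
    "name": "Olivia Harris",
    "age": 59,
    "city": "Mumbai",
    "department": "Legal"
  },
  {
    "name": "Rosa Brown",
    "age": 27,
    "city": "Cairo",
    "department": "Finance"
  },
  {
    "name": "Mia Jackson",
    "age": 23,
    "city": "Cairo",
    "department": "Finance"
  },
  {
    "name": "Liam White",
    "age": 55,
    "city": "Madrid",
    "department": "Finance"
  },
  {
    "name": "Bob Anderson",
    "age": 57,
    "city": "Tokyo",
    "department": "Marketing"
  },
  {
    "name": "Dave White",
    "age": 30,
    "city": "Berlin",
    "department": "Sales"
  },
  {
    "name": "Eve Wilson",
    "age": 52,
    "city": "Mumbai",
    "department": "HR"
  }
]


Search criteria: {'department': 'Finance', 'city': 'Cairo'}

Checking 8 records:
  Frank Davis: {department: Legal, city: Rome}
  Olivia Harris: {department: Legal, city: Mumbai}
  Rosa Brown: {department: Finance, city: Cairo} <-- MATCH
  Mia Jackson: {department: Finance, city: Cairo} <-- MATCH
  Liam White: {department: Finance, city: Madrid}
  Bob Anderson: {department: Marketing, city: Tokyo}
  Dave White: {department: Sales, city: Berlin}
  Eve Wilson: {department: HR, city: Mumbai}

Matches: ["Rosa Brown", "Mia Jackson"]

["Rosa Brown", "Mia Jackson"]


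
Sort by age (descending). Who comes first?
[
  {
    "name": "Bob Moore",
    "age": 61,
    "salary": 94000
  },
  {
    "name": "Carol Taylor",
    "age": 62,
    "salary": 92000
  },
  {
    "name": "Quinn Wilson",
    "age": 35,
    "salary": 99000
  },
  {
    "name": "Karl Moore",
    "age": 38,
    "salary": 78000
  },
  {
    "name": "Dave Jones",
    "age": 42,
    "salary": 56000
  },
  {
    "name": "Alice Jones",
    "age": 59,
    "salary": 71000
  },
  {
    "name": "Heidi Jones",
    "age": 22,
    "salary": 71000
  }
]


Sort by: age (descending)

Sorted order:
  1. Carol Taylor (age = 62)
  2. Bob Moore (age = 61)
  3. Alice Jones (age = 59)
  4. Dave Jones (age = 42)
  5. Karl Moore (age = 38)
  6. Quinn Wilson (age = 35)
  7. Heidi Jones (age = 22)

First: Carol Taylor

Carol Taylor


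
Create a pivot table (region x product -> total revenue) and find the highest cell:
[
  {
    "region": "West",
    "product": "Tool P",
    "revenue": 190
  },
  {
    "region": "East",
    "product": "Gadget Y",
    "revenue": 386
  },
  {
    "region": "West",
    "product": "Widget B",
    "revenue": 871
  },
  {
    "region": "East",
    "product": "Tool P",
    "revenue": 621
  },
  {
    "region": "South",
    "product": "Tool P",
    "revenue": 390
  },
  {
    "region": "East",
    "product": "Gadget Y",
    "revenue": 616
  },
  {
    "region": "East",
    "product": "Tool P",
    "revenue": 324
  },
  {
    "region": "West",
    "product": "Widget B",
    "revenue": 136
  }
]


Pivot: region (rows) x product (columns) -> total revenue

     Gadget Y      Tool P        Widget B    
East          1002           945             0  
South            0           390             0  
West             0           190          1007  

Highest: West / Widget B = $1007

West / Widget B = $1007


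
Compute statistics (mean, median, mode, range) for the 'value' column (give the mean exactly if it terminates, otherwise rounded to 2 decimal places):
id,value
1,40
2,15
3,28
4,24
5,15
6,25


Data: [40, 15, 28, 24, 15, 25]
Count: 6
Sum: 147
Mean: 147/6 = 24.5
Sorted: [15, 15, 24, 25, 28, 40]
Median: 24.5
Mode: 15 (2 times)
Range: 40 - 15 = 25
Min: 15, Max: 40

mean=24.5, median=24.5, mode=15, range=25


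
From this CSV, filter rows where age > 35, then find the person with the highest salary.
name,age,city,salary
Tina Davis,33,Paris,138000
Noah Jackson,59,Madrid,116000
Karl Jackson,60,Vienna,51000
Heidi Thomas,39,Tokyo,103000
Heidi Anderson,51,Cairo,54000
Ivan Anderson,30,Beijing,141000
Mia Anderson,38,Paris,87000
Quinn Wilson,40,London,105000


Filter: age > 35
Sort by: salary (descending)

Filtered records (6):
  Noah Jackson, age 59, salary $116000
  Quinn Wilson, age 40, salary $105000
  Heidi Thomas, age 39, salary $103000
  Mia Anderson, age 38, salary $87000
  Heidi Anderson, age 51, salary $54000
  Karl Jackson, age 60, salary $51000

Highest salary: Noah Jackson ($116000)

Noah Jackson


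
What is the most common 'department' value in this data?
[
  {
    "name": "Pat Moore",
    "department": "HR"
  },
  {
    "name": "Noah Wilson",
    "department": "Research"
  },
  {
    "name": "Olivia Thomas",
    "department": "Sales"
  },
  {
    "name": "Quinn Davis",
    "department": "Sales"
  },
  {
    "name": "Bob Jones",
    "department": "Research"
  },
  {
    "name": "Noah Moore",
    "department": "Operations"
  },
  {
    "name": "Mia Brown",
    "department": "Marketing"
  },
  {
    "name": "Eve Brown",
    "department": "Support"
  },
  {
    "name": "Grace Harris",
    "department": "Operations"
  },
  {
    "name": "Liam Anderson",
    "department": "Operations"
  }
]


Counting 'department' values across 10 records:

  Operations: 3 ###
  Research: 2 ##
  Sales: 2 ##
  HR: 1 #
  Marketing: 1 #
  Support: 1 #

Most common: Operations (3 times)

Operations (3 times)


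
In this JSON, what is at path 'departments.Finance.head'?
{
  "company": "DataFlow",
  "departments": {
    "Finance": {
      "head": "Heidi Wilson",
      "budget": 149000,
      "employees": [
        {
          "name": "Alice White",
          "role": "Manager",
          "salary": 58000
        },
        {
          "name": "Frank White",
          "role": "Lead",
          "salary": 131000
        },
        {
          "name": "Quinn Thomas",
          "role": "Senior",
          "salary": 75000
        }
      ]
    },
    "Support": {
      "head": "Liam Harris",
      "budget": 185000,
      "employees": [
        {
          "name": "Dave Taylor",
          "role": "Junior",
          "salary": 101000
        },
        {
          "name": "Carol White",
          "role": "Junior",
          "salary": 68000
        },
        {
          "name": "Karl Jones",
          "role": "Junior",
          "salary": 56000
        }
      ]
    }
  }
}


Path: departments.Finance.head

Navigate:
  -> departments
  -> Finance
  -> head = 'Heidi Wilson'

Heidi Wilson


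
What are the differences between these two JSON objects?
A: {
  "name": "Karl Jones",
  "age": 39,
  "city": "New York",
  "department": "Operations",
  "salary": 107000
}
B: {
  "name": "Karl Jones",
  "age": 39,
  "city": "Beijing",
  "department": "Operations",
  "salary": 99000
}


Comparing each field (in key order):
  name: same
  age: same
  city: DIFFERENT
  department: same
  salary: DIFFERENT
Differences:
  city: New York -> Beijing
  salary: 107000 -> 99000

2 field(s) changed

2 changes: city, salary


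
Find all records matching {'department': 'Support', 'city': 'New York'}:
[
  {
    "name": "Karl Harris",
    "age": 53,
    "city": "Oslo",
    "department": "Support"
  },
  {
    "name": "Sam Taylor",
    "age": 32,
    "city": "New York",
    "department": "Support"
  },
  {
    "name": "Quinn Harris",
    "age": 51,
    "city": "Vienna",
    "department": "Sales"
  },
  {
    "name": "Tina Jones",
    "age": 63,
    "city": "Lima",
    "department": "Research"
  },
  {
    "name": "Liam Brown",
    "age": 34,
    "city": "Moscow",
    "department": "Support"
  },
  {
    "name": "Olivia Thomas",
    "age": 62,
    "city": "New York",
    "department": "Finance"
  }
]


Search criteria: {'department': 'Support', 'city': 'New York'}

Checking 6 records:
  Karl Harris: {department: Support, city: Oslo}
  Sam Taylor: {department: Support, city: New York} <-- MATCH
  Quinn Harris: {department: Sales, city: Vienna}
  Tina Jones: {department: Research, city: Lima}
  Liam Brown: {department: Support, city: Moscow}
  Olivia Thomas: {department: Finance, city: New York}

Matches: ["Sam Taylor"]

["Sam Taylor"]


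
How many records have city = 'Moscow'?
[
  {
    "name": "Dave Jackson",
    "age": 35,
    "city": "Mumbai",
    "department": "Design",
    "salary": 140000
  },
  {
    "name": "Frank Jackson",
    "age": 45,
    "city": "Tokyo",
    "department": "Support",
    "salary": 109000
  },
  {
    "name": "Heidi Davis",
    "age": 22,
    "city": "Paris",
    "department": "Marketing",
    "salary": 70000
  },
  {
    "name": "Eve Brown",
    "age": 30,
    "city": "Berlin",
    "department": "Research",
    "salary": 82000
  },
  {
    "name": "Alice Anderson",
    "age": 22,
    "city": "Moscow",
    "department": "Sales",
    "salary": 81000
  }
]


Data: 5 records
Condition: city = 'Moscow'

Checking each record:
  Dave Jackson: Mumbai
  Frank Jackson: Tokyo
  Heidi Davis: Paris
  Eve Brown: Berlin
  Alice Anderson: Moscow MATCH

Count: 1

1


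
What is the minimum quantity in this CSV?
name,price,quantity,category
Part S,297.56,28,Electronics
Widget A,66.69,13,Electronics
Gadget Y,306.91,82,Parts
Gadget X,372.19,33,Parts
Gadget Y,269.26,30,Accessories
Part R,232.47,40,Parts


Computing minimum quantity:
Values: [28, 13, 82, 33, 30, 40]
Min = 13

13


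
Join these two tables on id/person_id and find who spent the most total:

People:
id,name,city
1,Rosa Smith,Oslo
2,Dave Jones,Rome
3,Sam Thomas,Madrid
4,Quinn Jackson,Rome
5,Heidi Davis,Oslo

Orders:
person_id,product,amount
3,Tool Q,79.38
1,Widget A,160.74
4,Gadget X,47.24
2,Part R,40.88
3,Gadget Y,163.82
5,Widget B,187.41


Join on: people.id = orders.person_id

Joined rows:
  Sam Thomas (Madrid) bought Tool Q for $79.38
  Rosa Smith (Oslo) bought Widget A for $160.74
  Quinn Jackson (Rome) bought Gadget X for $47.24
  Dave Jones (Rome) bought Part R for $40.88
  Sam Thomas (Madrid) bought Gadget Y for $163.82
  Heidi Davis (Oslo) bought Widget B for $187.41

Total per person:
  Sam Thomas: $243.20
  Heidi Davis: $187.41
  Rosa Smith: $160.74
  Quinn Jackson: $47.24
  Dave Jones: $40.88

Top spender: Sam Thomas ($243.20)

Sam Thomas ($243.20)


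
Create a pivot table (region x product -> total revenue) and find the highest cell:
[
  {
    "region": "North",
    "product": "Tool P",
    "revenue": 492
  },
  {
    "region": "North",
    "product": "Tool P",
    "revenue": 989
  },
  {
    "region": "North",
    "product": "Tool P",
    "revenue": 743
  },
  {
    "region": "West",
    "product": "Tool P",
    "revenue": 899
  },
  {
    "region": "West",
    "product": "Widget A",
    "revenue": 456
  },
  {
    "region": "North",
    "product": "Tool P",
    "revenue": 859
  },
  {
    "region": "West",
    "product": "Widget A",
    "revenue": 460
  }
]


Pivot: region (rows) x product (columns) -> total revenue

     Tool P        Widget A    
North         3083             0  
West           899           916  

Highest: North / Tool P = $3083

North / Tool P = $3083


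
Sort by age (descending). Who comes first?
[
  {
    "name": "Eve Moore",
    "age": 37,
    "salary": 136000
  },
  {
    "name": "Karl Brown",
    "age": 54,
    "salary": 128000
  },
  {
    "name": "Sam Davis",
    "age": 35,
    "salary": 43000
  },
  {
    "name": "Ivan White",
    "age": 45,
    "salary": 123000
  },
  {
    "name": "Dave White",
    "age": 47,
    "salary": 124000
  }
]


Sort by: age (descending)

Sorted order:
  1. Karl Brown (age = 54)
  2. Dave White (age = 47)
  3. Ivan White (age = 45)
  4. Eve Moore (age = 37)
  5. Sam Davis (age = 35)

First: Karl Brown

Karl Brown


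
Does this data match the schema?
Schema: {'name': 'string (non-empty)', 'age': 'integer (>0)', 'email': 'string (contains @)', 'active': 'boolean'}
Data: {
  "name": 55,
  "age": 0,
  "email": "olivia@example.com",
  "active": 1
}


Validating each field against schema:
  name: FAIL (55 is not a string)
  age: FAIL (0 is not > 0)
  email: OK (string with @)
  active: FAIL (1 is not a boolean)

Result: INVALID (3 errors: name, age, active)

INVALID (3 errors: name, age, active)


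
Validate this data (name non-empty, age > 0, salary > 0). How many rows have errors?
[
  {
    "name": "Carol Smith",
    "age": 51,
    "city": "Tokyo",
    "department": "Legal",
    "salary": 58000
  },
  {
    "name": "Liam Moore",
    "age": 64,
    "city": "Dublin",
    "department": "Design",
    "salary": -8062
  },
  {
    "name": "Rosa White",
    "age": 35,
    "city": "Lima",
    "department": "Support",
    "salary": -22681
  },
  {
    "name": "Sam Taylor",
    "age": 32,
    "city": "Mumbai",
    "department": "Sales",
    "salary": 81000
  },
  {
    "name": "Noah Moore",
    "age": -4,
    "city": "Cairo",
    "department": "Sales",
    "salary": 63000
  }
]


Validating 5 records:
Rules: name non-empty, age > 0, salary > 0

  Row 1 (Carol Smith): OK
  Row 2 (Liam Moore): negative salary: -8062
  Row 3 (Rosa White): negative salary: -22681
  Row 4 (Sam Taylor): OK
  Row 5 (Noah Moore): negative age: -4

Total errors: 3

3 errors


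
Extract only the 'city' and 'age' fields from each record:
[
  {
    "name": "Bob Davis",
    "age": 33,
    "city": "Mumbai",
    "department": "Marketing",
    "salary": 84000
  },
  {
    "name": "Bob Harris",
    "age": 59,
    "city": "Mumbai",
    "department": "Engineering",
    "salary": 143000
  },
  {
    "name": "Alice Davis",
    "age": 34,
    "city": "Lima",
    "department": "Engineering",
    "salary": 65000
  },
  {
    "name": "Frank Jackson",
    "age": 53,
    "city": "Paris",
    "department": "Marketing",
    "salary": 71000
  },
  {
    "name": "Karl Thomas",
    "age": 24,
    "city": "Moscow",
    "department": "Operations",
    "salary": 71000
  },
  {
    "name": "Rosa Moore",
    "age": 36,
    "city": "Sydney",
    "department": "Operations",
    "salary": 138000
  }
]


Original: 6 records with fields: name, age, city, department, salary
Keep: ['city', 'age']
Drop: ['name', 'department', 'salary']
Result: 6 records, 2 fields each

[
  {
    "city": "Mumbai",
    "age": 33
  },
  {
    "city": "Mumbai",
    "age": 59
  },
  {
    "city": "Lima",
    "age": 34
  },
  {
    "city": "Paris",
    "age": 53
  },
  {
    "city": "Moscow",
    "age": 24
  },
  {
    "city": "Sydney",
    "age": 36
  }
]


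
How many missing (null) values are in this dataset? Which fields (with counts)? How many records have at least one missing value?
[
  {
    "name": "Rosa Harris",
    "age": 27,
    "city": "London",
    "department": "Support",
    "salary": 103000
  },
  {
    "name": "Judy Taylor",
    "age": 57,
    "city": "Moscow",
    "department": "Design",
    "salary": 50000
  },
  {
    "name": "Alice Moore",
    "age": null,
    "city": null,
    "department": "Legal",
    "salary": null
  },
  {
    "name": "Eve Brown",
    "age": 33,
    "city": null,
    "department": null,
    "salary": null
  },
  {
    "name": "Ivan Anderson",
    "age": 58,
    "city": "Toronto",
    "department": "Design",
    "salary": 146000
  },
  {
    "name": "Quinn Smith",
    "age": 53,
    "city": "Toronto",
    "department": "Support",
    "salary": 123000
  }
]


Checking for missing (null) values in 6 records:

  Rosa Harris: complete
  Judy Taylor: complete
  Alice Moore: age, city, salary
  Eve Brown: city, department, salary
  Ivan Anderson: complete
  Quinn Smith: complete

Per field:
  name: 0 missing
  age: 1 missing
  city: 2 missing
  department: 1 missing
  salary: 2 missing

Total missing values: 6
Records with any missing: 2

6 missing values (age: 1, city: 2, department: 1, salary: 2); 2 incomplete records


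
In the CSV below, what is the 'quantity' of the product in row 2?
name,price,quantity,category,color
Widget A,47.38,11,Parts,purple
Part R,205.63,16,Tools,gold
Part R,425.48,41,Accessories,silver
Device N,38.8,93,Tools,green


Query: Row 2 ('Part R'), column 'quantity'
Value: 16

16


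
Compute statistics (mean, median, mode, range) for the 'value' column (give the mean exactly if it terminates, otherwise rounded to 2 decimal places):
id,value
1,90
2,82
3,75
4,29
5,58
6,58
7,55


Data: [90, 82, 75, 29, 58, 58, 55]
Count: 7
Sum: 447
Mean: 447/7 ≈ 63.86 (rounded to 2 decimal places)
Sorted: [29, 55, 58, 58, 75, 82, 90]
Median: 58.0
Mode: 58 (2 times)
Range: 90 - 29 = 61
Min: 29, Max: 90

mean≈63.86, median=58.0, mode=58, range=61


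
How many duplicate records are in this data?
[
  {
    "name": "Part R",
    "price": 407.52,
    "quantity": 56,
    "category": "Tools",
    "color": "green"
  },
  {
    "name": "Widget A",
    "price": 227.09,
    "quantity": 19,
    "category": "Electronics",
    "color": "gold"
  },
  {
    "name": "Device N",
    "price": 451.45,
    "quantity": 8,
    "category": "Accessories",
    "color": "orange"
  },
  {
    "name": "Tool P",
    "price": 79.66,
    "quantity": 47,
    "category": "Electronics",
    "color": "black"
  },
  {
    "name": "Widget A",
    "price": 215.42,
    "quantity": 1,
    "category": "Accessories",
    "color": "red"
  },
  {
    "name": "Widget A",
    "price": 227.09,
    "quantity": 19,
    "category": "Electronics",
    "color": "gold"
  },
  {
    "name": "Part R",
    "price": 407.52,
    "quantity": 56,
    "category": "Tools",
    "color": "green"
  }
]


Checking 7 records for duplicates:

  Row 1: Part R ($407.52, qty 56)
  Row 2: Widget A ($227.09, qty 19)
  Row 3: Device N ($451.45, qty 8)
  Row 4: Tool P ($79.66, qty 47)
  Row 5: Widget A ($215.42, qty 1)
  Row 6: Widget A ($227.09, qty 19) <-- DUPLICATE
  Row 7: Part R ($407.52, qty 56) <-- DUPLICATE

Duplicates found: 2
Unique records: 5

2 duplicates, 5 unique


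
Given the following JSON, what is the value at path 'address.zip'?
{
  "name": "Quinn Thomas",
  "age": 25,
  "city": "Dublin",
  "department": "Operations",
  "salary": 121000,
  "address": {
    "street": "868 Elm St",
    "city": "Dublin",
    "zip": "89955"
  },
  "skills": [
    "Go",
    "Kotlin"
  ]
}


Query: address.zip
Path: address -> zip
Value: 89955

89955


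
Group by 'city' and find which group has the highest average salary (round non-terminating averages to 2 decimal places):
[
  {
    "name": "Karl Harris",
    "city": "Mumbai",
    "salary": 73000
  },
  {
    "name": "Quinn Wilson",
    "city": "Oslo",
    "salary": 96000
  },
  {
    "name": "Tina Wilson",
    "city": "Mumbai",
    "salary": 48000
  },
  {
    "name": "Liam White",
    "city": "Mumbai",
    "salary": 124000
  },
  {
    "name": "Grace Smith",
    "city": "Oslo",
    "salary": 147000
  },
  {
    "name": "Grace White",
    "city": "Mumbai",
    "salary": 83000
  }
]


Group by: city

Groups:
  Mumbai: 4 people, avg salary = 328000/4 = $82000
  Oslo: 2 people, avg salary = 243000/2 = $121500

Highest average salary: Oslo ($121500)

Oslo ($121500)


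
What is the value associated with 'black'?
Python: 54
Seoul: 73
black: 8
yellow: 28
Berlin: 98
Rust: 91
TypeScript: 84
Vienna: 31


Looking up key 'black'
Value: 8

8


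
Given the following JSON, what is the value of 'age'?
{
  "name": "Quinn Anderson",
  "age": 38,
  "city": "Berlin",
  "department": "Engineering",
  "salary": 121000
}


Looking up field 'age'
Value: 38

38


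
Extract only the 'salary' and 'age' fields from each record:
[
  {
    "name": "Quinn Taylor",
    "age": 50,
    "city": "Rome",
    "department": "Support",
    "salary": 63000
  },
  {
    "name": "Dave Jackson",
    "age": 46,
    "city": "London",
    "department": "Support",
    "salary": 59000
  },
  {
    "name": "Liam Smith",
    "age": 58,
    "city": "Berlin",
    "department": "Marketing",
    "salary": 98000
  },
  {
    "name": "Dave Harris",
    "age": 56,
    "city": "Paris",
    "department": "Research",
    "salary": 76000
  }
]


Original: 4 records with fields: name, age, city, department, salary
Keep: ['salary', 'age']
Drop: ['name', 'city', 'department']
Result: 4 records, 2 fields each

[
  {
    "salary": 63000,
    "age": 50
  },
  {
    "salary": 59000,
    "age": 46
  },
  {
    "salary": 98000,
    "age": 58
  },
  {
    "salary": 76000,
    "age": 56
  }
]


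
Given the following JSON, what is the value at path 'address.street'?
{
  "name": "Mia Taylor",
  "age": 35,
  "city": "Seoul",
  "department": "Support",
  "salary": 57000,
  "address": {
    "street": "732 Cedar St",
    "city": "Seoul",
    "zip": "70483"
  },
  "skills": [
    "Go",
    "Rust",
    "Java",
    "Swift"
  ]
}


Query: address.street
Path: address -> street
Value: 732 Cedar St

732 Cedar St
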